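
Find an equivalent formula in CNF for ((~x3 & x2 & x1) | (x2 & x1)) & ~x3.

((~x3 & x2 & x1) | (x2 & x1)) & ~x3
= (~x3 | x2) & (~x3 | x1) & (x2 | x2) & (x2 | x1) & (x1 | x2) & (x1 | x1) & ~x3   [distribute | over &]
= x2 & x1 & ~x3   [simplify]

x2 & x1 & ~x3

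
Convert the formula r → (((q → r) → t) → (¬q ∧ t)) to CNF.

r → (((q → r) → t) → (¬q ∧ t))
≡ ¬r ∨ (((q → r) → t) → (¬q ∧ t))   [eliminate →]
≡ ¬r ∨ ¬((q → r) → t) ∨ (¬q ∧ t)   [eliminate →]
≡ ¬r ∨ ¬(¬(q → r) ∨ t) ∨ (¬q ∧ t)   [eliminate →]
≡ ¬r ∨ ¬(¬(¬q ∨ r) ∨ t) ∨ (¬q ∧ t)   [eliminate →]
≡ ¬r ∨ (¬¬(¬q ∨ r) ∧ ¬t) ∨ (¬q ∧ t)   [De Morgan]
≡ ¬r ∨ ((¬q ∨ r) ∧ ¬t) ∨ (¬q ∧ t)   [double negation]
≡ (¬r ∨ ¬q ∨ r ∨ ¬q) ∧ (¬r ∨ ¬q ∨ r ∨ t) ∧ (¬r ∨ ¬t ∨ ¬q) ∧ (¬r ∨ ¬t ∨ t)   [distribute ∨ over ∧]
≡ ¬r ∨ ¬t ∨ ¬q   [simplify]

¬r ∨ ¬t ∨ ¬q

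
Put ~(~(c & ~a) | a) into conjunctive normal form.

~(~(c & ~a) | a)
≡ ~~(c & ~a) & ~a   [De Morgan]
≡ c & ~a & ~a   [double negation]
≡ c & ~a   [simplify]

c & ~a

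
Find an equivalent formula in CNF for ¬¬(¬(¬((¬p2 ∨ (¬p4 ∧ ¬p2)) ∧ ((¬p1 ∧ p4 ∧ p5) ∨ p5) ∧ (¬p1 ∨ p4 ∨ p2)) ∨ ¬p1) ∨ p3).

¬¬(¬(¬((¬p2 ∨ (¬p4 ∧ ¬p2)) ∧ ((¬p1 ∧ p4 ∧ p5) ∨ p5) ∧ (¬p1 ∨ p4 ∨ p2)) ∨ ¬p1) ∨ p3)
≡ ¬(¬((¬p2 ∨ (¬p4 ∧ ¬p2)) ∧ ((¬p1 ∧ p4 ∧ p5) ∨ p5) ∧ (¬p1 ∨ p4 ∨ p2)) ∨ ¬p1) ∨ p3   [double negation]
≡ (¬¬((¬p2 ∨ (¬p4 ∧ ¬p2)) ∧ ((¬p1 ∧ p4 ∧ p5) ∨ p5) ∧ (¬p1 ∨ p4 ∨ p2)) ∧ ¬¬p1) ∨ p3   [De Morgan]
≡ ((¬p2 ∨ (¬p4 ∧ ¬p2)) ∧ ((¬p1 ∧ p4 ∧ p5) ∨ p5) ∧ (¬p1 ∨ p4 ∨ p2) ∧ ¬¬p1) ∨ p3   [double negation]
≡ ((¬p2 ∨ (¬p4 ∧ ¬p2)) ∧ ((¬p1 ∧ p4 ∧ p5) ∨ p5) ∧ (¬p1 ∨ p4 ∨ p2) ∧ p1) ∨ p3   [double negation]
≡ (¬p2 ∨ ¬p4 ∨ p3) ∧ (¬p2 ∨ ¬p2 ∨ p3) ∧ (¬p1 ∨ p5 ∨ p3) ∧ (p4 ∨ p5 ∨ p3) ∧ (p5 ∨ p5 ∨ p3) ∧ (¬p1 ∨ p4 ∨ p2 ∨ p3) ∧ (p1 ∨ p3)   [distribute ∨ over ∧]
≡ (¬p2 ∨ p3) ∧ (p5 ∨ p3) ∧ (¬p1 ∨ p4 ∨ p2 ∨ p3) ∧ (p1 ∨ p3)   [simplify]

(¬p2 ∨ p3) ∧ (p5 ∨ p3) ∧ (¬p1 ∨ p4 ∨ p2 ∨ p3) ∧ (p1 ∨ p3)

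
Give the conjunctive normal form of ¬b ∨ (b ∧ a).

¬b ∨ (b ∧ a)
= (¬b ∨ b) ∧ (¬b ∨ a)   [distribute ∨ over ∧]
= ¬b ∨ a   [simplify]

¬b ∨ a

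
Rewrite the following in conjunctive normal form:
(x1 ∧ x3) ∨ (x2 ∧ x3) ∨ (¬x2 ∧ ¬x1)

(x1 ∧ x3) ∨ (x2 ∧ x3) ∨ (¬x2 ∧ ¬x1)
= (x1 ∨ x2 ∨ ¬x2) ∧ (x1 ∨ x2 ∨ ¬x1) ∧ (x1 ∨ x3 ∨ ¬x2) ∧ (x1 ∨ x3 ∨ ¬x1) ∧ (x3 ∨ x2 ∨ ¬x2) ∧ (x3 ∨ x2 ∨ ¬x1) ∧ (x3 ∨ x3 ∨ ¬x2) ∧ (x3 ∨ x3 ∨ ¬x1)
= (x3 ∨ ¬x2) ∧ (x3 ∨ ¬x1)

(x3 ∨ ¬x2) ∧ (x3 ∨ ¬x1)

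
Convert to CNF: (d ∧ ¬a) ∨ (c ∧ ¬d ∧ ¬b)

(d ∨ c) ∧ (d ∨ ¬b) ∧ (¬a ∨ c) ∧ (¬a ∨ ¬d) ∧ (¬a ∨ ¬b)

(d ∧ ¬a) ∨ (c ∧ ¬d ∧ ¬b)
= (d ∨ c) ∧ (d ∨ ¬d) ∧ (d ∨ ¬b) ∧ (¬a ∨ c) ∧ (¬a ∨ ¬d) ∧ (¬a ∨ ¬b)   [distribute ∨ over ∧]
= (d ∨ c) ∧ (d ∨ ¬b) ∧ (¬a ∨ c) ∧ (¬a ∨ ¬d) ∧ (¬a ∨ ¬b)   [simplify]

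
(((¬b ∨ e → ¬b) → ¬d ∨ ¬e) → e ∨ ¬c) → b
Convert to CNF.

(¬e ∨ b) ∧ (c ∨ b)

(((¬b ∨ e → ¬b) → ¬d ∨ ¬e) → e ∨ ¬c) → b
⇔ ¬(((¬b ∨ e → ¬b) → ¬d ∨ ¬e) → e ∨ ¬c) ∨ b   — eliminate →
⇔ ¬(¬((¬b ∨ e → ¬b) → ¬d ∨ ¬e) ∨ e ∨ ¬c) ∨ b   — eliminate →
⇔ ¬(¬(¬(¬b ∨ e → ¬b) ∨ ¬d ∨ ¬e) ∨ e ∨ ¬c) ∨ b   — eliminate →
⇔ ¬(¬(¬(¬(¬b ∨ e) ∨ ¬b) ∨ ¬d ∨ ¬e) ∨ e ∨ ¬c) ∨ b   — eliminate →
⇔ ¬¬(¬(¬(¬b ∨ e) ∨ ¬b) ∨ ¬d ∨ ¬e) ∧ ¬e ∧ ¬¬c ∨ b   — De Morgan
⇔ (¬(¬(¬b ∨ e) ∨ ¬b) ∨ ¬d ∨ ¬e) ∧ ¬e ∧ ¬¬c ∨ b   — double negation
⇔ (¬¬(¬b ∨ e) ∧ ¬¬b ∨ ¬d ∨ ¬e) ∧ ¬e ∧ ¬¬c ∨ b   — De Morgan
⇔ ((¬b ∨ e) ∧ ¬¬b ∨ ¬d ∨ ¬e) ∧ ¬e ∧ ¬¬c ∨ b   — double negation
⇔ ((¬b ∨ e) ∧ b ∨ ¬d ∨ ¬e) ∧ ¬e ∧ ¬¬c ∨ b   — double negation
⇔ ((¬b ∨ e) ∧ b ∨ ¬d ∨ ¬e) ∧ ¬e ∧ c ∨ b   — double negation
⇔ (¬b ∨ e ∨ ¬d ∨ ¬e ∨ b) ∧ (b ∨ ¬d ∨ ¬e ∨ b) ∧ (¬e ∨ b) ∧ (c ∨ b)   — distribute ∨ over ∧
⇔ (¬e ∨ b) ∧ (c ∨ b)   — simplify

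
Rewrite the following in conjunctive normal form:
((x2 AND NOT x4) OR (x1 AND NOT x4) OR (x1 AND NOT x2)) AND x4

((x2 AND NOT x4) OR (x1 AND NOT x4) OR (x1 AND NOT x2)) AND x4
≡ (x2 OR x1 OR x1) AND (x2 OR x1 OR NOT x2) AND (x2 OR NOT x4 OR x1) AND (x2 OR NOT x4 OR NOT x2) AND (NOT x4 OR x1 OR x1) AND (NOT x4 OR x1 OR NOT x2) AND (NOT x4 OR NOT x4 OR x1) AND (NOT x4 OR NOT x4 OR NOT x2) AND x4   [distribute OR over AND]
≡ (x2 OR x1) AND (NOT x4 OR x1) AND (NOT x4 OR NOT x2) AND x4   [simplify]

(x2 OR x1) AND (NOT x4 OR x1) AND (NOT x4 OR NOT x2) AND x4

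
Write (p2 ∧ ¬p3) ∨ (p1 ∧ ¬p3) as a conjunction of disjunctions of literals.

(p2 ∨ p1) ∧ ¬p3

(p2 ∧ ¬p3) ∨ (p1 ∧ ¬p3)
= (p2 ∨ p1) ∧ (p2 ∨ ¬p3) ∧ (¬p3 ∨ p1) ∧ (¬p3 ∨ ¬p3)   [distribute ∨ over ∧]
= (p2 ∨ p1) ∧ ¬p3   [simplify]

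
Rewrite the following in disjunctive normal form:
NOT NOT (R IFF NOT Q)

(NOT R AND Q) OR (NOT Q AND R)

NOT NOT (R IFF NOT Q)
⇔ NOT NOT ((R IMPLIES NOT Q) AND (NOT Q IMPLIES R))   (eliminate IFF)
⇔ NOT NOT ((NOT R OR NOT Q) AND (NOT Q IMPLIES R))   (eliminate IMPLIES)
⇔ NOT NOT ((NOT R OR NOT Q) AND (NOT NOT Q OR R))   (eliminate IMPLIES)
⇔ (NOT R OR NOT Q) AND (NOT NOT Q OR R)   (double negation)
⇔ (NOT R OR NOT Q) AND (Q OR R)   (double negation)
⇔ (NOT R AND Q) OR (NOT R AND R) OR (NOT Q AND Q) OR (NOT Q AND R)   (distribute AND over OR)
⇔ (NOT R AND Q) OR (NOT Q AND R)   (simplify)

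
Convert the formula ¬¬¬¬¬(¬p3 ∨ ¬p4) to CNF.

¬¬¬¬¬(¬p3 ∨ ¬p4)
= ¬¬¬(¬p3 ∨ ¬p4)
= ¬(¬p3 ∨ ¬p4)
= ¬¬p3 ∧ ¬¬p4
= p3 ∧ ¬¬p4
= p3 ∧ p4

p3 ∧ p4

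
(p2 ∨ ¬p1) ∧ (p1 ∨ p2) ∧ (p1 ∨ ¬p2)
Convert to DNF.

p2 ∧ p1

(p2 ∨ ¬p1) ∧ (p1 ∨ p2) ∧ (p1 ∨ ¬p2)
= (p2 ∧ p1 ∧ p1) ∨ (p2 ∧ p1 ∧ ¬p2) ∨ (p2 ∧ p2 ∧ p1) ∨ (p2 ∧ p2 ∧ ¬p2) ∨ (¬p1 ∧ p1 ∧ p1) ∨ (¬p1 ∧ p1 ∧ ¬p2) ∨ (¬p1 ∧ p2 ∧ p1) ∨ (¬p1 ∧ p2 ∧ ¬p2)   — distribute ∧ over ∨
= p2 ∧ p1   — simplify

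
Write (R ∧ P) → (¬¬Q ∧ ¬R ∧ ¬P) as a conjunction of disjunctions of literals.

¬R ∨ ¬P

(R ∧ P) → (¬¬Q ∧ ¬R ∧ ¬P)
≡ ¬(R ∧ P) ∨ (¬¬Q ∧ ¬R ∧ ¬P)   [eliminate →]
≡ ¬R ∨ ¬P ∨ (¬¬Q ∧ ¬R ∧ ¬P)   [De Morgan]
≡ ¬R ∨ ¬P ∨ (Q ∧ ¬R ∧ ¬P)   [double negation]
≡ (¬R ∨ ¬P ∨ Q) ∧ (¬R ∨ ¬P ∨ ¬R) ∧ (¬R ∨ ¬P ∨ ¬P)   [distribute ∨ over ∧]
≡ ¬R ∨ ¬P   [simplify]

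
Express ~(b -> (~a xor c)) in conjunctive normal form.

~(b -> (~a xor c))
= ~(~b | (~a xor c))
= ~(~b | ((~a | c) & ~(~a & c)))
= ~~b & ~((~a | c) & ~(~a & c))
= b & ~((~a | c) & ~(~a & c))
= b & (~(~a | c) | ~~(~a & c))
= b & ((~~a & ~c) | ~~(~a & c))
= b & ((a & ~c) | ~~(~a & c))
= b & ((a & ~c) | (~a & c))
= b & (a | ~a) & (a | c) & (~c | ~a) & (~c | c)
= b & (a | c) & (~c | ~a)

b & (a | c) & (~c | ~a)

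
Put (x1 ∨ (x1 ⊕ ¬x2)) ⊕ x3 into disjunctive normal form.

(x1 ∨ (x1 ⊕ ¬x2)) ⊕ x3
= ((x1 ∨ (x1 ⊕ ¬x2)) ∧ ¬x3) ∨ (¬(x1 ∨ (x1 ⊕ ¬x2)) ∧ x3)
= ((x1 ∨ (x1 ∧ ¬¬x2) ∨ (¬x1 ∧ ¬x2)) ∧ ¬x3) ∨ (¬(x1 ∨ (x1 ⊕ ¬x2)) ∧ x3)
= ((x1 ∨ (x1 ∧ ¬¬x2) ∨ (¬x1 ∧ ¬x2)) ∧ ¬x3) ∨ (¬(x1 ∨ (x1 ∧ ¬¬x2) ∨ (¬x1 ∧ ¬x2)) ∧ x3)
= ((x1 ∨ (x1 ∧ x2) ∨ (¬x1 ∧ ¬x2)) ∧ ¬x3) ∨ (¬(x1 ∨ (x1 ∧ ¬¬x2) ∨ (¬x1 ∧ ¬x2)) ∧ x3)
= ((x1 ∨ (x1 ∧ x2) ∨ (¬x1 ∧ ¬x2)) ∧ ¬x3) ∨ (¬x1 ∧ ¬(x1 ∧ ¬¬x2) ∧ ¬(¬x1 ∧ ¬x2) ∧ x3)
= ((x1 ∨ (x1 ∧ x2) ∨ (¬x1 ∧ ¬x2)) ∧ ¬x3) ∨ (¬x1 ∧ (¬x1 ∨ ¬¬¬x2) ∧ ¬(¬x1 ∧ ¬x2) ∧ x3)
= ((x1 ∨ (x1 ∧ x2) ∨ (¬x1 ∧ ¬x2)) ∧ ¬x3) ∨ (¬x1 ∧ (¬x1 ∨ ¬x2) ∧ ¬(¬x1 ∧ ¬x2) ∧ x3)
= ((x1 ∨ (x1 ∧ x2) ∨ (¬x1 ∧ ¬x2)) ∧ ¬x3) ∨ (¬x1 ∧ (¬x1 ∨ ¬x2) ∧ (¬¬x1 ∨ ¬¬x2) ∧ x3)
= ((x1 ∨ (x1 ∧ x2) ∨ (¬x1 ∧ ¬x2)) ∧ ¬x3) ∨ (¬x1 ∧ (¬x1 ∨ ¬x2) ∧ (x1 ∨ ¬¬x2) ∧ x3)
= ((x1 ∨ (x1 ∧ x2) ∨ (¬x1 ∧ ¬x2)) ∧ ¬x3) ∨ (¬x1 ∧ (¬x1 ∨ ¬x2) ∧ (x1 ∨ x2) ∧ x3)
= (x1 ∧ ¬x3) ∨ (x1 ∧ x2 ∧ ¬x3) ∨ (¬x1 ∧ ¬x2 ∧ ¬x3) ∨ (¬x1 ∧ ¬x1 ∧ x1 ∧ x3) ∨ (¬x1 ∧ ¬x1 ∧ x2 ∧ x3) ∨ (¬x1 ∧ ¬x2 ∧ x1 ∧ x3) ∨ (¬x1 ∧ ¬x2 ∧ x2 ∧ x3)
= (x1 ∧ ¬x3) ∨ (¬x1 ∧ ¬x2 ∧ ¬x3) ∨ (¬x1 ∧ x2 ∧ x3)

(x1 ∧ ¬x3) ∨ (¬x1 ∧ ¬x2 ∧ ¬x3) ∨ (¬x1 ∧ x2 ∧ x3)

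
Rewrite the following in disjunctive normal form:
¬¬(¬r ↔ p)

(r ∧ ¬p) ∨ (p ∧ ¬r)

¬¬(¬r ↔ p)
= ¬¬((¬r → p) ∧ (p → ¬r))   (eliminate ↔)
= ¬¬((¬¬r ∨ p) ∧ (p → ¬r))   (eliminate →)
= ¬¬((¬¬r ∨ p) ∧ (¬p ∨ ¬r))   (eliminate →)
= (¬¬r ∨ p) ∧ (¬p ∨ ¬r)   (double negation)
= (r ∨ p) ∧ (¬p ∨ ¬r)   (double negation)
= (r ∧ ¬p) ∨ (r ∧ ¬r) ∨ (p ∧ ¬p) ∨ (p ∧ ¬r)   (distribute ∧ over ∨)
= (r ∧ ¬p) ∨ (p ∧ ¬r)   (simplify)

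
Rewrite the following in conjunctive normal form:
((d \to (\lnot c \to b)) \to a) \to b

(\lnot d \lor c \lor b) \land (\lnot a \lor b)

((d \to (\lnot c \to b)) \to a) \to b
= \lnot ((d \to (\lnot c \to b)) \to a) \lor b   — eliminate \to
= \lnot (\lnot (d \to (\lnot c \to b)) \lor a) \lor b   — eliminate \to
= \lnot (\lnot (\lnot d \lor (\lnot c \to b)) \lor a) \lor b   — eliminate \to
= \lnot (\lnot (\lnot d \lor \lnot \lnot c \lor b) \lor a) \lor b   — eliminate \to
= (\lnot \lnot (\lnot d \lor \lnot \lnot c \lor b) \land \lnot a) \lor b   — De Morgan
= ((\lnot d \lor \lnot \lnot c \lor b) \land \lnot a) \lor b   — double negation
= ((\lnot d \lor c \lor b) \land \lnot a) \lor b   — double negation
= (\lnot d \lor c \lor b \lor b) \land (\lnot a \lor b)   — distribute \lor over \land
= (\lnot d \lor c \lor b) \land (\lnot a \lor b)   — simplify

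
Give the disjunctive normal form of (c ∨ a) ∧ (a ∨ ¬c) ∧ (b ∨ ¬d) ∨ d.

a ∧ b ∨ a ∧ ¬d ∨ d

(c ∨ a) ∧ (a ∨ ¬c) ∧ (b ∨ ¬d) ∨ d
⇔ c ∧ a ∧ b ∨ c ∧ a ∧ ¬d ∨ c ∧ ¬c ∧ b ∨ c ∧ ¬c ∧ ¬d ∨ a ∧ a ∧ b ∨ a ∧ a ∧ ¬d ∨ a ∧ ¬c ∧ b ∨ a ∧ ¬c ∧ ¬d ∨ d
⇔ a ∧ b ∨ a ∧ ¬d ∨ d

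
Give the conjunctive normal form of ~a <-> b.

~a <-> b
⇔ (~a -> b) & (b -> ~a)   [eliminate <->]
⇔ (~~a | b) & (b -> ~a)   [eliminate ->]
⇔ (~~a | b) & (~b | ~a)   [eliminate ->]
⇔ (a | b) & (~b | ~a)   [double negation]

(a | b) & (~b | ~a)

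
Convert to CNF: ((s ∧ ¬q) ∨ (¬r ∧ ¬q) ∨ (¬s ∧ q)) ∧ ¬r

(¬q ∨ ¬s) ∧ ¬r

((s ∧ ¬q) ∨ (¬r ∧ ¬q) ∨ (¬s ∧ q)) ∧ ¬r
⇔ (s ∨ ¬r ∨ ¬s) ∧ (s ∨ ¬r ∨ q) ∧ (s ∨ ¬q ∨ ¬s) ∧ (s ∨ ¬q ∨ q) ∧ (¬q ∨ ¬r ∨ ¬s) ∧ (¬q ∨ ¬r ∨ q) ∧ (¬q ∨ ¬q ∨ ¬s) ∧ (¬q ∨ ¬q ∨ q) ∧ ¬r   [distribute ∨ over ∧]
⇔ (¬q ∨ ¬s) ∧ ¬r   [simplify]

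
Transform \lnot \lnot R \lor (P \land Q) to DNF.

\lnot \lnot R \lor (P \land Q)
≡ R \lor (P \land Q)   (double negation)

R \lor (P \land Q)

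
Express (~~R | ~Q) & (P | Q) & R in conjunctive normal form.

(P | Q) & R

(~~R | ~Q) & (P | Q) & R
⇔ (R | ~Q) & (P | Q) & R   [double negation]
⇔ (P | Q) & R   [simplify]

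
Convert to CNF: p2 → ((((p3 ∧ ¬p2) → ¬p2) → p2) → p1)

¬p2 ∨ p1

p2 → ((((p3 ∧ ¬p2) → ¬p2) → p2) → p1)
⇔ ¬p2 ∨ ((((p3 ∧ ¬p2) → ¬p2) → p2) → p1)   (eliminate →)
⇔ ¬p2 ∨ ¬(((p3 ∧ ¬p2) → ¬p2) → p2) ∨ p1   (eliminate →)
⇔ ¬p2 ∨ ¬(¬((p3 ∧ ¬p2) → ¬p2) ∨ p2) ∨ p1   (eliminate →)
⇔ ¬p2 ∨ ¬(¬(¬(p3 ∧ ¬p2) ∨ ¬p2) ∨ p2) ∨ p1   (eliminate →)
⇔ ¬p2 ∨ (¬¬(¬(p3 ∧ ¬p2) ∨ ¬p2) ∧ ¬p2) ∨ p1   (De Morgan)
⇔ ¬p2 ∨ ((¬(p3 ∧ ¬p2) ∨ ¬p2) ∧ ¬p2) ∨ p1   (double negation)
⇔ ¬p2 ∨ ((¬p3 ∨ ¬¬p2 ∨ ¬p2) ∧ ¬p2) ∨ p1   (De Morgan)
⇔ ¬p2 ∨ ((¬p3 ∨ p2 ∨ ¬p2) ∧ ¬p2) ∨ p1   (double negation)
⇔ (¬p2 ∨ ¬p3 ∨ p2 ∨ ¬p2 ∨ p1) ∧ (¬p2 ∨ ¬p2 ∨ p1)   (distribute ∨ over ∧)
⇔ ¬p2 ∨ p1   (simplify)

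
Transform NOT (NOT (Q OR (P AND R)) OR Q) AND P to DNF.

P AND R AND NOT Q

NOT (NOT (Q OR (P AND R)) OR Q) AND P
≡ NOT NOT (Q OR (P AND R)) AND NOT Q AND P   [De Morgan]
≡ (Q OR (P AND R)) AND NOT Q AND P   [double negation]
≡ (Q AND NOT Q AND P) OR (P AND R AND NOT Q AND P)   [distribute AND over OR]
≡ P AND R AND NOT Q   [simplify]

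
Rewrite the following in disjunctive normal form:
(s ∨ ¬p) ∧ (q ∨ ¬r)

(s ∨ ¬p) ∧ (q ∨ ¬r)
≡ (s ∧ q) ∨ (s ∧ ¬r) ∨ (¬p ∧ q) ∨ (¬p ∧ ¬r)   [distribute ∧ over ∨]

(s ∧ q) ∨ (s ∧ ¬r) ∨ (¬p ∧ q) ∨ (¬p ∧ ¬r)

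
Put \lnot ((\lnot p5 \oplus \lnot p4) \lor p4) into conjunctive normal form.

\lnot ((\lnot p5 \oplus \lnot p4) \lor p4)
= \lnot (((\lnot p5 \lor \lnot p4) \land \lnot (\lnot p5 \land \lnot p4)) \lor p4)   (expand \oplus)
= \lnot ((\lnot p5 \lor \lnot p4) \land \lnot (\lnot p5 \land \lnot p4)) \land \lnot p4   (De Morgan)
= (\lnot (\lnot p5 \lor \lnot p4) \lor \lnot \lnot (\lnot p5 \land \lnot p4)) \land \lnot p4   (De Morgan)
= ((\lnot \lnot p5 \land \lnot \lnot p4) \lor \lnot \lnot (\lnot p5 \land \lnot p4)) \land \lnot p4   (De Morgan)
= ((p5 \land \lnot \lnot p4) \lor \lnot \lnot (\lnot p5 \land \lnot p4)) \land \lnot p4   (double negation)
= ((p5 \land p4) \lor \lnot \lnot (\lnot p5 \land \lnot p4)) \land \lnot p4   (double negation)
= ((p5 \land p4) \lor (\lnot p5 \land \lnot p4)) \land \lnot p4   (double negation)
= (p5 \lor \lnot p5) \land (p5 \lor \lnot p4) \land (p4 \lor \lnot p5) \land (p4 \lor \lnot p4) \land \lnot p4   (distribute \lor over \land)
= (p4 \lor \lnot p5) \land \lnot p4   (simplify)

(p4 \lor \lnot p5) \land \lnot p4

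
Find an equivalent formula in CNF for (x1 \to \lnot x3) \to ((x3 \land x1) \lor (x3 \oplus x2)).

(x1 \lor \lnot x3 \lor \lnot x2) \land (x3 \lor x2)

(x1 \to \lnot x3) \to ((x3 \land x1) \lor (x3 \oplus x2))
⇔ \lnot (x1 \to \lnot x3) \lor (x3 \land x1) \lor (x3 \oplus x2)   [eliminate \to]
⇔ \lnot (\lnot x1 \lor \lnot x3) \lor (x3 \land x1) \lor (x3 \oplus x2)   [eliminate \to]
⇔ \lnot (\lnot x1 \lor \lnot x3) \lor (x3 \land x1) \lor ((x3 \lor x2) \land \lnot (x3 \land x2))   [expand \oplus]
⇔ (\lnot \lnot x1 \land \lnot \lnot x3) \lor (x3 \land x1) \lor ((x3 \lor x2) \land \lnot (x3 \land x2))   [De Morgan]
⇔ (x1 \land \lnot \lnot x3) \lor (x3 \land x1) \lor ((x3 \lor x2) \land \lnot (x3 \land x2))   [double negation]
⇔ (x1 \land x3) \lor (x3 \land x1) \lor ((x3 \lor x2) \land \lnot (x3 \land x2))   [double negation]
⇔ (x1 \land x3) \lor (x3 \land x1) \lor ((x3 \lor x2) \land (\lnot x3 \lor \lnot x2))   [De Morgan]
⇔ (x1 \lor x3 \lor x3 \lor x2) \land (x1 \lor x3 \lor \lnot x3 \lor \lnot x2) \land (x1 \lor x1 \lor x3 \lor x2) \land (x1 \lor x1 \lor \lnot x3 \lor \lnot x2) \land (x3 \lor x3 \lor x3 \lor x2) \land (x3 \lor x3 \lor \lnot x3 \lor \lnot x2) \land (x3 \lor x1 \lor x3 \lor x2) \land (x3 \lor x1 \lor \lnot x3 \lor \lnot x2)   [distribute \lor over \land]
⇔ (x1 \lor \lnot x3 \lor \lnot x2) \land (x3 \lor x2)   [simplify]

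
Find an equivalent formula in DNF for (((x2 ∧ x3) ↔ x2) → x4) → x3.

(¬x2 ∧ ¬x4) ∨ x3

(((x2 ∧ x3) ↔ x2) → x4) → x3
≡ ¬(((x2 ∧ x3) ↔ x2) → x4) ∨ x3
≡ ¬(¬((x2 ∧ x3) ↔ x2) ∨ x4) ∨ x3
≡ ¬(¬(((x2 ∧ x3) → x2) ∧ (x2 → (x2 ∧ x3))) ∨ x4) ∨ x3
≡ ¬(¬((¬(x2 ∧ x3) ∨ x2) ∧ (x2 → (x2 ∧ x3))) ∨ x4) ∨ x3
≡ ¬(¬((¬(x2 ∧ x3) ∨ x2) ∧ (¬x2 ∨ (x2 ∧ x3))) ∨ x4) ∨ x3
≡ (¬¬((¬(x2 ∧ x3) ∨ x2) ∧ (¬x2 ∨ (x2 ∧ x3))) ∧ ¬x4) ∨ x3
≡ ((¬(x2 ∧ x3) ∨ x2) ∧ (¬x2 ∨ (x2 ∧ x3)) ∧ ¬x4) ∨ x3
≡ ((¬x2 ∨ ¬x3 ∨ x2) ∧ (¬x2 ∨ (x2 ∧ x3)) ∧ ¬x4) ∨ x3
≡ (¬x2 ∧ ¬x2 ∧ ¬x4) ∨ (¬x2 ∧ x2 ∧ x3 ∧ ¬x4) ∨ (¬x3 ∧ ¬x2 ∧ ¬x4) ∨ (¬x3 ∧ x2 ∧ x3 ∧ ¬x4) ∨ (x2 ∧ ¬x2 ∧ ¬x4) ∨ (x2 ∧ x2 ∧ x3 ∧ ¬x4) ∨ x3
≡ (¬x2 ∧ ¬x4) ∨ x3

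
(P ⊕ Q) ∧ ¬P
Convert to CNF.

(P ⊕ Q) ∧ ¬P
= (P ∨ Q) ∧ ¬(P ∧ Q) ∧ ¬P
= (P ∨ Q) ∧ (¬P ∨ ¬Q) ∧ ¬P
= (P ∨ Q) ∧ ¬P

(P ∨ Q) ∧ ¬P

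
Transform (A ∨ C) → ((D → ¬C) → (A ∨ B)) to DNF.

(A ∨ C) → ((D → ¬C) → (A ∨ B))
≡ ¬(A ∨ C) ∨ ((D → ¬C) → (A ∨ B))   [eliminate →]
≡ ¬(A ∨ C) ∨ ¬(D → ¬C) ∨ A ∨ B   [eliminate →]
≡ ¬(A ∨ C) ∨ ¬(¬D ∨ ¬C) ∨ A ∨ B   [eliminate →]
≡ (¬A ∧ ¬C) ∨ ¬(¬D ∨ ¬C) ∨ A ∨ B   [De Morgan]
≡ (¬A ∧ ¬C) ∨ (¬¬D ∧ ¬¬C) ∨ A ∨ B   [De Morgan]
≡ (¬A ∧ ¬C) ∨ (D ∧ ¬¬C) ∨ A ∨ B   [double negation]
≡ (¬A ∧ ¬C) ∨ (D ∧ C) ∨ A ∨ B   [double negation]

(¬A ∧ ¬C) ∨ (D ∧ C) ∨ A ∨ B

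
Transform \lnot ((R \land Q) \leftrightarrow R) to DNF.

\lnot ((R \land Q) \leftrightarrow R)
⇔ \lnot (((R \land Q) \to R) \land (R \to (R \land Q)))   [eliminate \leftrightarrow]
⇔ \lnot ((\lnot (R \land Q) \lor R) \land (R \to (R \land Q)))   [eliminate \to]
⇔ \lnot ((\lnot (R \land Q) \lor R) \land (\lnot R \lor (R \land Q)))   [eliminate \to]
⇔ \lnot (\lnot (R \land Q) \lor R) \lor \lnot (\lnot R \lor (R \land Q))   [De Morgan]
⇔ (\lnot \lnot (R \land Q) \land \lnot R) \lor \lnot (\lnot R \lor (R \land Q))   [De Morgan]
⇔ (R \land Q \land \lnot R) \lor \lnot (\lnot R \lor (R \land Q))   [double negation]
⇔ (R \land Q \land \lnot R) \lor (\lnot \lnot R \land \lnot (R \land Q))   [De Morgan]
⇔ (R \land Q \land \lnot R) \lor (R \land \lnot (R \land Q))   [double negation]
⇔ (R \land Q \land \lnot R) \lor (R \land (\lnot R \lor \lnot Q))   [De Morgan]
⇔ (R \land Q \land \lnot R) \lor (R \land \lnot R) \lor (R \land \lnot Q)   [distribute \land over \lor]
⇔ R \land \lnot Q   [simplify]

R \land \lnot Q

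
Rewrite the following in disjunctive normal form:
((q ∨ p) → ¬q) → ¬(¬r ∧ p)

((q ∨ p) → ¬q) → ¬(¬r ∧ p)
⇔ ¬((q ∨ p) → ¬q) ∨ ¬(¬r ∧ p)   [eliminate →]
⇔ ¬(¬(q ∨ p) ∨ ¬q) ∨ ¬(¬r ∧ p)   [eliminate →]
⇔ (¬¬(q ∨ p) ∧ ¬¬q) ∨ ¬(¬r ∧ p)   [De Morgan]
⇔ ((q ∨ p) ∧ ¬¬q) ∨ ¬(¬r ∧ p)   [double negation]
⇔ ((q ∨ p) ∧ q) ∨ ¬(¬r ∧ p)   [double negation]
⇔ ((q ∨ p) ∧ q) ∨ ¬¬r ∨ ¬p   [De Morgan]
⇔ ((q ∨ p) ∧ q) ∨ r ∨ ¬p   [double negation]
⇔ (q ∧ q) ∨ (p ∧ q) ∨ r ∨ ¬p   [distribute ∧ over ∨]
⇔ q ∨ r ∨ ¬p   [simplify]

q ∨ r ∨ ¬p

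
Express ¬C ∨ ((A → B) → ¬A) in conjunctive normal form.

¬C ∨ ((A → B) → ¬A)
⇔ ¬C ∨ ¬(A → B) ∨ ¬A   (eliminate →)
⇔ ¬C ∨ ¬(¬A ∨ B) ∨ ¬A   (eliminate →)
⇔ ¬C ∨ (¬¬A ∧ ¬B) ∨ ¬A   (De Morgan)
⇔ ¬C ∨ (A ∧ ¬B) ∨ ¬A   (double negation)
⇔ (¬C ∨ A ∨ ¬A) ∧ (¬C ∨ ¬B ∨ ¬A)   (distribute ∨ over ∧)
⇔ ¬C ∨ ¬B ∨ ¬A   (simplify)

¬C ∨ ¬B ∨ ¬A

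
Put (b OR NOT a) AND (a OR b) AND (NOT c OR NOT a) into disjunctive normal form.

(b AND NOT c) OR (b AND NOT a)

(b OR NOT a) AND (a OR b) AND (NOT c OR NOT a)
≡ (b AND a AND NOT c) OR (b AND a AND NOT a) OR (b AND b AND NOT c) OR (b AND b AND NOT a) OR (NOT a AND a AND NOT c) OR (NOT a AND a AND NOT a) OR (NOT a AND b AND NOT c) OR (NOT a AND b AND NOT a)   [distribute AND over OR]
≡ (b AND NOT c) OR (b AND NOT a)   [simplify]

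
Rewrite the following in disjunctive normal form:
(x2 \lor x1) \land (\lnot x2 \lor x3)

(x2 \land x3) \lor (x1 \land \lnot x2) \lor (x1 \land x3)

(x2 \lor x1) \land (\lnot x2 \lor x3)
≡ (x2 \land \lnot x2) \lor (x2 \land x3) \lor (x1 \land \lnot x2) \lor (x1 \land x3)   — distribute \land over \lor
≡ (x2 \land x3) \lor (x1 \land \lnot x2) \lor (x1 \land x3)   — simplify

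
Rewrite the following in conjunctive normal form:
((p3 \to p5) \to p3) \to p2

((p3 \to p5) \to p3) \to p2
⇔ \lnot ((p3 \to p5) \to p3) \lor p2   (eliminate \to)
⇔ \lnot (\lnot (p3 \to p5) \lor p3) \lor p2   (eliminate \to)
⇔ \lnot (\lnot (\lnot p3 \lor p5) \lor p3) \lor p2   (eliminate \to)
⇔ (\lnot \lnot (\lnot p3 \lor p5) \land \lnot p3) \lor p2   (De Morgan)
⇔ ((\lnot p3 \lor p5) \land \lnot p3) \lor p2   (double negation)
⇔ (\lnot p3 \lor p5 \lor p2) \land (\lnot p3 \lor p2)   (distribute \lor over \land)
⇔ \lnot p3 \lor p2   (simplify)

\lnot p3 \lor p2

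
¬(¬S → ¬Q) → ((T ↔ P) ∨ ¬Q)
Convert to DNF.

S ∨ ¬Q ∨ (¬T ∧ ¬P) ∨ (P ∧ T)

¬(¬S → ¬Q) → ((T ↔ P) ∨ ¬Q)
= ¬¬(¬S → ¬Q) ∨ (T ↔ P) ∨ ¬Q   — eliminate →
= ¬¬(¬¬S ∨ ¬Q) ∨ (T ↔ P) ∨ ¬Q   — eliminate →
= ¬¬(¬¬S ∨ ¬Q) ∨ ((T → P) ∧ (P → T)) ∨ ¬Q   — eliminate ↔
= ¬¬(¬¬S ∨ ¬Q) ∨ ((¬T ∨ P) ∧ (P → T)) ∨ ¬Q   — eliminate →
= ¬¬(¬¬S ∨ ¬Q) ∨ ((¬T ∨ P) ∧ (¬P ∨ T)) ∨ ¬Q   — eliminate →
= ¬¬S ∨ ¬Q ∨ ((¬T ∨ P) ∧ (¬P ∨ T)) ∨ ¬Q   — double negation
= S ∨ ¬Q ∨ ((¬T ∨ P) ∧ (¬P ∨ T)) ∨ ¬Q   — double negation
= S ∨ ¬Q ∨ (¬T ∧ ¬P) ∨ (¬T ∧ T) ∨ (P ∧ ¬P) ∨ (P ∧ T) ∨ ¬Q   — distribute ∧ over ∨
= S ∨ ¬Q ∨ (¬T ∧ ¬P) ∨ (P ∧ T)   — simplify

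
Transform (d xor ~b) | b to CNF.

(d xor ~b) | b
≡ ((d | ~b) & ~(d & ~b)) | b   [expand xor]
≡ ((d | ~b) & (~d | ~~b)) | b   [De Morgan]
≡ ((d | ~b) & (~d | b)) | b   [double negation]
≡ (d | ~b | b) & (~d | b | b)   [distribute | over &]
≡ ~d | b   [simplify]

~d | b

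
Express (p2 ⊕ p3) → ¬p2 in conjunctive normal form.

¬p2 ∨ p3

(p2 ⊕ p3) → ¬p2
≡ ¬(p2 ⊕ p3) ∨ ¬p2   [eliminate →]
≡ ¬((p2 ∨ p3) ∧ ¬(p2 ∧ p3)) ∨ ¬p2   [expand ⊕]
≡ ¬(p2 ∨ p3) ∨ ¬¬(p2 ∧ p3) ∨ ¬p2   [De Morgan]
≡ (¬p2 ∧ ¬p3) ∨ ¬¬(p2 ∧ p3) ∨ ¬p2   [De Morgan]
≡ (¬p2 ∧ ¬p3) ∨ (p2 ∧ p3) ∨ ¬p2   [double negation]
≡ (¬p2 ∨ p2 ∨ ¬p2) ∧ (¬p2 ∨ p3 ∨ ¬p2) ∧ (¬p3 ∨ p2 ∨ ¬p2) ∧ (¬p3 ∨ p3 ∨ ¬p2)   [distribute ∨ over ∧]
≡ ¬p2 ∨ p3   [simplify]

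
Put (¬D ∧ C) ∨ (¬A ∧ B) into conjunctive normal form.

(¬D ∨ ¬A) ∧ (¬D ∨ B) ∧ (C ∨ ¬A) ∧ (C ∨ B)

(¬D ∧ C) ∨ (¬A ∧ B)
≡ (¬D ∨ ¬A) ∧ (¬D ∨ B) ∧ (C ∨ ¬A) ∧ (C ∨ B)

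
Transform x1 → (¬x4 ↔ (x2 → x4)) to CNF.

(¬x1 ∨ x4 ∨ ¬x2) ∧ (¬x1 ∨ ¬x4)

x1 → (¬x4 ↔ (x2 → x4))
≡ ¬x1 ∨ (¬x4 ↔ (x2 → x4))
≡ ¬x1 ∨ ((¬x4 → (x2 → x4)) ∧ ((x2 → x4) → ¬x4))
≡ ¬x1 ∨ ((¬¬x4 ∨ (x2 → x4)) ∧ ((x2 → x4) → ¬x4))
≡ ¬x1 ∨ ((¬¬x4 ∨ ¬x2 ∨ x4) ∧ ((x2 → x4) → ¬x4))
≡ ¬x1 ∨ ((¬¬x4 ∨ ¬x2 ∨ x4) ∧ (¬(x2 → x4) ∨ ¬x4))
≡ ¬x1 ∨ ((¬¬x4 ∨ ¬x2 ∨ x4) ∧ (¬(¬x2 ∨ x4) ∨ ¬x4))
≡ ¬x1 ∨ ((x4 ∨ ¬x2 ∨ x4) ∧ (¬(¬x2 ∨ x4) ∨ ¬x4))
≡ ¬x1 ∨ ((x4 ∨ ¬x2 ∨ x4) ∧ ((¬¬x2 ∧ ¬x4) ∨ ¬x4))
≡ ¬x1 ∨ ((x4 ∨ ¬x2 ∨ x4) ∧ ((x2 ∧ ¬x4) ∨ ¬x4))
≡ (¬x1 ∨ x4 ∨ ¬x2 ∨ x4) ∧ (¬x1 ∨ x2 ∨ ¬x4) ∧ (¬x1 ∨ ¬x4 ∨ ¬x4)
≡ (¬x1 ∨ x4 ∨ ¬x2) ∧ (¬x1 ∨ ¬x4)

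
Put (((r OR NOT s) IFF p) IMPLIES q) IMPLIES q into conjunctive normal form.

(((r OR NOT s) IFF p) IMPLIES q) IMPLIES q
= NOT (((r OR NOT s) IFF p) IMPLIES q) OR q
= NOT (NOT ((r OR NOT s) IFF p) OR q) OR q
= NOT (NOT (((r OR NOT s) IMPLIES p) AND (p IMPLIES (r OR NOT s))) OR q) OR q
= NOT (NOT ((NOT (r OR NOT s) OR p) AND (p IMPLIES (r OR NOT s))) OR q) OR q
= NOT (NOT ((NOT (r OR NOT s) OR p) AND (NOT p OR r OR NOT s)) OR q) OR q
= (NOT NOT ((NOT (r OR NOT s) OR p) AND (NOT p OR r OR NOT s)) AND NOT q) OR q
= ((NOT (r OR NOT s) OR p) AND (NOT p OR r OR NOT s) AND NOT q) OR q
= (((NOT r AND NOT NOT s) OR p) AND (NOT p OR r OR NOT s) AND NOT q) OR q
= (((NOT r AND s) OR p) AND (NOT p OR r OR NOT s) AND NOT q) OR q
= (NOT r OR p OR q) AND (s OR p OR q) AND (NOT p OR r OR NOT s OR q) AND (NOT q OR q)
= (NOT r OR p OR q) AND (s OR p OR q) AND (NOT p OR r OR NOT s OR q)

(NOT r OR p OR q) AND (s OR p OR q) AND (NOT p OR r OR NOT s OR q)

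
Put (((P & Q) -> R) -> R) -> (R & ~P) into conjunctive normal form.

(~P | ~Q | R) & (~R | ~P)

(((P & Q) -> R) -> R) -> (R & ~P)
≡ ~(((P & Q) -> R) -> R) | (R & ~P)   [eliminate ->]
≡ ~(~((P & Q) -> R) | R) | (R & ~P)   [eliminate ->]
≡ ~(~(~(P & Q) | R) | R) | (R & ~P)   [eliminate ->]
≡ (~~(~(P & Q) | R) & ~R) | (R & ~P)   [De Morgan]
≡ ((~(P & Q) | R) & ~R) | (R & ~P)   [double negation]
≡ ((~P | ~Q | R) & ~R) | (R & ~P)   [De Morgan]
≡ (~P | ~Q | R | R) & (~P | ~Q | R | ~P) & (~R | R) & (~R | ~P)   [distribute | over &]
≡ (~P | ~Q | R) & (~R | ~P)   [simplify]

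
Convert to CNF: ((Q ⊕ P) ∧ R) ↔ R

(¬R ∨ Q ∨ P) ∧ (¬R ∨ ¬Q ∨ ¬P)

((Q ⊕ P) ∧ R) ↔ R
≡ (((Q ⊕ P) ∧ R) → R) ∧ (R → ((Q ⊕ P) ∧ R))   — eliminate ↔
≡ (¬((Q ⊕ P) ∧ R) ∨ R) ∧ (R → ((Q ⊕ P) ∧ R))   — eliminate →
≡ (¬((Q ∨ P) ∧ ¬(Q ∧ P) ∧ R) ∨ R) ∧ (R → ((Q ⊕ P) ∧ R))   — expand ⊕
≡ (¬((Q ∨ P) ∧ ¬(Q ∧ P) ∧ R) ∨ R) ∧ (¬R ∨ ((Q ⊕ P) ∧ R))   — eliminate →
≡ (¬((Q ∨ P) ∧ ¬(Q ∧ P) ∧ R) ∨ R) ∧ (¬R ∨ ((Q ∨ P) ∧ ¬(Q ∧ P) ∧ R))   — expand ⊕
≡ (¬(Q ∨ P) ∨ ¬¬(Q ∧ P) ∨ ¬R ∨ R) ∧ (¬R ∨ ((Q ∨ P) ∧ ¬(Q ∧ P) ∧ R))   — De Morgan
≡ ((¬Q ∧ ¬P) ∨ ¬¬(Q ∧ P) ∨ ¬R ∨ R) ∧ (¬R ∨ ((Q ∨ P) ∧ ¬(Q ∧ P) ∧ R))   — De Morgan
≡ ((¬Q ∧ ¬P) ∨ (Q ∧ P) ∨ ¬R ∨ R) ∧ (¬R ∨ ((Q ∨ P) ∧ ¬(Q ∧ P) ∧ R))   — double negation
≡ ((¬Q ∧ ¬P) ∨ (Q ∧ P) ∨ ¬R ∨ R) ∧ (¬R ∨ ((Q ∨ P) ∧ (¬Q ∨ ¬P) ∧ R))   — De Morgan
≡ (¬Q ∨ Q ∨ ¬R ∨ R) ∧ (¬Q ∨ P ∨ ¬R ∨ R) ∧ (¬P ∨ Q ∨ ¬R ∨ R) ∧ (¬P ∨ P ∨ ¬R ∨ R) ∧ (¬R ∨ Q ∨ P) ∧ (¬R ∨ ¬Q ∨ ¬P) ∧ (¬R ∨ R)   — distribute ∨ over ∧
≡ (¬R ∨ Q ∨ P) ∧ (¬R ∨ ¬Q ∨ ¬P)   — simplify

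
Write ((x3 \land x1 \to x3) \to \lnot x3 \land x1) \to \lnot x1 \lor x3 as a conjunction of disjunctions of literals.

x3 \lor \lnot x1

((x3 \land x1 \to x3) \to \lnot x3 \land x1) \to \lnot x1 \lor x3
≡ \lnot ((x3 \land x1 \to x3) \to \lnot x3 \land x1) \lor \lnot x1 \lor x3   [eliminate \to]
≡ \lnot (\lnot (x3 \land x1 \to x3) \lor \lnot x3 \land x1) \lor \lnot x1 \lor x3   [eliminate \to]
≡ \lnot (\lnot (\lnot (x3 \land x1) \lor x3) \lor \lnot x3 \land x1) \lor \lnot x1 \lor x3   [eliminate \to]
≡ \lnot \lnot (\lnot (x3 \land x1) \lor x3) \land \lnot (\lnot x3 \land x1) \lor \lnot x1 \lor x3   [De Morgan]
≡ (\lnot (x3 \land x1) \lor x3) \land \lnot (\lnot x3 \land x1) \lor \lnot x1 \lor x3   [double negation]
≡ (\lnot x3 \lor \lnot x1 \lor x3) \land \lnot (\lnot x3 \land x1) \lor \lnot x1 \lor x3   [De Morgan]
≡ (\lnot x3 \lor \lnot x1 \lor x3) \land (\lnot \lnot x3 \lor \lnot x1) \lor \lnot x1 \lor x3   [De Morgan]
≡ (\lnot x3 \lor \lnot x1 \lor x3) \land (x3 \lor \lnot x1) \lor \lnot x1 \lor x3   [double negation]
≡ (\lnot x3 \lor \lnot x1 \lor x3 \lor \lnot x1 \lor x3) \land (x3 \lor \lnot x1 \lor \lnot x1 \lor x3)   [distribute \lor over \land]
≡ x3 \lor \lnot x1   [simplify]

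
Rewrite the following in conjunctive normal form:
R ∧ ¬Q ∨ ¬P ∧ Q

R ∧ ¬Q ∨ ¬P ∧ Q
⇔ (R ∨ ¬P) ∧ (R ∨ Q) ∧ (¬Q ∨ ¬P) ∧ (¬Q ∨ Q)   (distribute ∨ over ∧)
⇔ (R ∨ ¬P) ∧ (R ∨ Q) ∧ (¬Q ∨ ¬P)   (simplify)

(R ∨ ¬P) ∧ (R ∨ Q) ∧ (¬Q ∨ ¬P)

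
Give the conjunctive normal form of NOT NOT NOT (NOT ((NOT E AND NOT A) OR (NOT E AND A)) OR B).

NOT E AND NOT B

NOT NOT NOT (NOT ((NOT E AND NOT A) OR (NOT E AND A)) OR B)
⇔ NOT (NOT ((NOT E AND NOT A) OR (NOT E AND A)) OR B)   [double negation]
⇔ NOT NOT ((NOT E AND NOT A) OR (NOT E AND A)) AND NOT B   [De Morgan]
⇔ ((NOT E AND NOT A) OR (NOT E AND A)) AND NOT B   [double negation]
⇔ (NOT E OR NOT E) AND (NOT E OR A) AND (NOT A OR NOT E) AND (NOT A OR A) AND NOT B   [distribute OR over AND]
⇔ NOT E AND NOT B   [simplify]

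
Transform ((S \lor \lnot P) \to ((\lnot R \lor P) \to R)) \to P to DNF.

((S \lor \lnot P) \to ((\lnot R \lor P) \to R)) \to P
≡ \lnot ((S \lor \lnot P) \to ((\lnot R \lor P) \to R)) \lor P   [eliminate \to]
≡ \lnot (\lnot (S \lor \lnot P) \lor ((\lnot R \lor P) \to R)) \lor P   [eliminate \to]
≡ \lnot (\lnot (S \lor \lnot P) \lor \lnot (\lnot R \lor P) \lor R) \lor P   [eliminate \to]
≡ (\lnot \lnot (S \lor \lnot P) \land \lnot \lnot (\lnot R \lor P) \land \lnot R) \lor P   [De Morgan]
≡ ((S \lor \lnot P) \land \lnot \lnot (\lnot R \lor P) \land \lnot R) \lor P   [double negation]
≡ ((S \lor \lnot P) \land (\lnot R \lor P) \land \lnot R) \lor P   [double negation]
≡ (S \land \lnot R \land \lnot R) \lor (S \land P \land \lnot R) \lor (\lnot P \land \lnot R \land \lnot R) \lor (\lnot P \land P \land \lnot R) \lor P   [distribute \land over \lor]
≡ (S \land \lnot R) \lor (\lnot P \land \lnot R) \lor P   [simplify]

(S \land \lnot R) \lor (\lnot P \land \lnot R) \lor P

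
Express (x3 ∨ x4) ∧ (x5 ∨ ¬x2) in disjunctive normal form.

(x3 ∧ x5) ∨ (x3 ∧ ¬x2) ∨ (x4 ∧ x5) ∨ (x4 ∧ ¬x2)

(x3 ∨ x4) ∧ (x5 ∨ ¬x2)
= (x3 ∧ x5) ∨ (x3 ∧ ¬x2) ∨ (x4 ∧ x5) ∨ (x4 ∧ ¬x2)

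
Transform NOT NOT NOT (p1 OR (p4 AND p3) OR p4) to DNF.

NOT p1 AND NOT p4

NOT NOT NOT (p1 OR (p4 AND p3) OR p4)
≡ NOT (p1 OR (p4 AND p3) OR p4)   [double negation]
≡ NOT p1 AND NOT (p4 AND p3) AND NOT p4   [De Morgan]
≡ NOT p1 AND (NOT p4 OR NOT p3) AND NOT p4   [De Morgan]
≡ (NOT p1 AND NOT p4 AND NOT p4) OR (NOT p1 AND NOT p3 AND NOT p4)   [distribute AND over OR]
≡ NOT p1 AND NOT p4   [simplify]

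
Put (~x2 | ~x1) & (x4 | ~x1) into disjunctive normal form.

(~x2 & x4) | ~x1

(~x2 | ~x1) & (x4 | ~x1)
⇔ (~x2 & x4) | (~x2 & ~x1) | (~x1 & x4) | (~x1 & ~x1)   (distribute & over |)
⇔ (~x2 & x4) | ~x1   (simplify)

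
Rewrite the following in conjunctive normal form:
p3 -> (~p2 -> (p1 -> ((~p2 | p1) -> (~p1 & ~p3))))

~p3 | p2 | ~p1

p3 -> (~p2 -> (p1 -> ((~p2 | p1) -> (~p1 & ~p3))))
⇔ ~p3 | (~p2 -> (p1 -> ((~p2 | p1) -> (~p1 & ~p3))))
⇔ ~p3 | ~~p2 | (p1 -> ((~p2 | p1) -> (~p1 & ~p3)))
⇔ ~p3 | ~~p2 | ~p1 | ((~p2 | p1) -> (~p1 & ~p3))
⇔ ~p3 | ~~p2 | ~p1 | ~(~p2 | p1) | (~p1 & ~p3)
⇔ ~p3 | p2 | ~p1 | ~(~p2 | p1) | (~p1 & ~p3)
⇔ ~p3 | p2 | ~p1 | (~~p2 & ~p1) | (~p1 & ~p3)
⇔ ~p3 | p2 | ~p1 | (p2 & ~p1) | (~p1 & ~p3)
⇔ (~p3 | p2 | ~p1 | p2 | ~p1) & (~p3 | p2 | ~p1 | p2 | ~p3) & (~p3 | p2 | ~p1 | ~p1 | ~p1) & (~p3 | p2 | ~p1 | ~p1 | ~p3)
⇔ ~p3 | p2 | ~p1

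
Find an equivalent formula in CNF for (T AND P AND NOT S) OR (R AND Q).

(T AND P AND NOT S) OR (R AND Q)
≡ (T OR R) AND (T OR Q) AND (P OR R) AND (P OR Q) AND (NOT S OR R) AND (NOT S OR Q)   (distribute OR over AND)

(T OR R) AND (T OR Q) AND (P OR R) AND (P OR Q) AND (NOT S OR R) AND (NOT S OR Q)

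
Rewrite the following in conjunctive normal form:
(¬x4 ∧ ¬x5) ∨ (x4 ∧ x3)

(¬x4 ∨ x3) ∧ (¬x5 ∨ x4) ∧ (¬x5 ∨ x3)

(¬x4 ∧ ¬x5) ∨ (x4 ∧ x3)
≡ (¬x4 ∨ x4) ∧ (¬x4 ∨ x3) ∧ (¬x5 ∨ x4) ∧ (¬x5 ∨ x3)   [distribute ∨ over ∧]
≡ (¬x4 ∨ x3) ∧ (¬x5 ∨ x4) ∧ (¬x5 ∨ x3)   [simplify]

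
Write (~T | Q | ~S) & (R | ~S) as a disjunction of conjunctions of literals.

(~T | Q | ~S) & (R | ~S)
⇔ (~T & R) | (~T & ~S) | (Q & R) | (Q & ~S) | (~S & R) | (~S & ~S)   (distribute & over |)
⇔ (~T & R) | (Q & R) | ~S   (simplify)

(~T & R) | (Q & R) | ~S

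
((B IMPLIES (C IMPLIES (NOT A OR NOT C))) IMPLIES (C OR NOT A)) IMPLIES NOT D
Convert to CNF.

(NOT C OR NOT D) AND (A OR NOT D)

((B IMPLIES (C IMPLIES (NOT A OR NOT C))) IMPLIES (C OR NOT A)) IMPLIES NOT D
≡ NOT ((B IMPLIES (C IMPLIES (NOT A OR NOT C))) IMPLIES (C OR NOT A)) OR NOT D   [eliminate IMPLIES]
≡ NOT (NOT (B IMPLIES (C IMPLIES (NOT A OR NOT C))) OR C OR NOT A) OR NOT D   [eliminate IMPLIES]
≡ NOT (NOT (NOT B OR (C IMPLIES (NOT A OR NOT C))) OR C OR NOT A) OR NOT D   [eliminate IMPLIES]
≡ NOT (NOT (NOT B OR NOT C OR NOT A OR NOT C) OR C OR NOT A) OR NOT D   [eliminate IMPLIES]
≡ (NOT NOT (NOT B OR NOT C OR NOT A OR NOT C) AND NOT C AND NOT NOT A) OR NOT D   [De Morgan]
≡ ((NOT B OR NOT C OR NOT A OR NOT C) AND NOT C AND NOT NOT A) OR NOT D   [double negation]
≡ ((NOT B OR NOT C OR NOT A OR NOT C) AND NOT C AND A) OR NOT D   [double negation]
≡ (NOT B OR NOT C OR NOT A OR NOT C OR NOT D) AND (NOT C OR NOT D) AND (A OR NOT D)   [distribute OR over AND]
≡ (NOT C OR NOT D) AND (A OR NOT D)   [simplify]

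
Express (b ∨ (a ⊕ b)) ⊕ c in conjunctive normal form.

(b ∨ a ∨ c) ∧ (¬b ∨ ¬c) ∧ (¬a ∨ b ∨ ¬c)

(b ∨ (a ⊕ b)) ⊕ c
≡ (b ∨ (a ⊕ b) ∨ c) ∧ ¬((b ∨ (a ⊕ b)) ∧ c)   [expand ⊕]
≡ (b ∨ (a ∨ b) ∧ ¬(a ∧ b) ∨ c) ∧ ¬((b ∨ (a ⊕ b)) ∧ c)   [expand ⊕]
≡ (b ∨ (a ∨ b) ∧ ¬(a ∧ b) ∨ c) ∧ ¬((b ∨ (a ∨ b) ∧ ¬(a ∧ b)) ∧ c)   [expand ⊕]
≡ (b ∨ (a ∨ b) ∧ (¬a ∨ ¬b) ∨ c) ∧ ¬((b ∨ (a ∨ b) ∧ ¬(a ∧ b)) ∧ c)   [De Morgan]
≡ (b ∨ (a ∨ b) ∧ (¬a ∨ ¬b) ∨ c) ∧ (¬(b ∨ (a ∨ b) ∧ ¬(a ∧ b)) ∨ ¬c)   [De Morgan]
≡ (b ∨ (a ∨ b) ∧ (¬a ∨ ¬b) ∨ c) ∧ (¬b ∧ ¬((a ∨ b) ∧ ¬(a ∧ b)) ∨ ¬c)   [De Morgan]
≡ (b ∨ (a ∨ b) ∧ (¬a ∨ ¬b) ∨ c) ∧ (¬b ∧ (¬(a ∨ b) ∨ ¬¬(a ∧ b)) ∨ ¬c)   [De Morgan]
≡ (b ∨ (a ∨ b) ∧ (¬a ∨ ¬b) ∨ c) ∧ (¬b ∧ (¬a ∧ ¬b ∨ ¬¬(a ∧ b)) ∨ ¬c)   [De Morgan]
≡ (b ∨ (a ∨ b) ∧ (¬a ∨ ¬b) ∨ c) ∧ (¬b ∧ (¬a ∧ ¬b ∨ a ∧ b) ∨ ¬c)   [double negation]
≡ (b ∨ a ∨ b ∨ c) ∧ (b ∨ ¬a ∨ ¬b ∨ c) ∧ (¬b ∨ ¬c) ∧ (¬a ∨ a ∨ ¬c) ∧ (¬a ∨ b ∨ ¬c) ∧ (¬b ∨ a ∨ ¬c) ∧ (¬b ∨ b ∨ ¬c)   [distribute ∨ over ∧]
≡ (b ∨ a ∨ c) ∧ (¬b ∨ ¬c) ∧ (¬a ∨ b ∨ ¬c)   [simplify]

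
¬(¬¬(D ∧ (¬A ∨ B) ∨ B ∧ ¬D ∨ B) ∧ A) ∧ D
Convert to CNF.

¬(¬¬(D ∧ (¬A ∨ B) ∨ B ∧ ¬D ∨ B) ∧ A) ∧ D
= (¬¬¬(D ∧ (¬A ∨ B) ∨ B ∧ ¬D ∨ B) ∨ ¬A) ∧ D   — De Morgan
= (¬(D ∧ (¬A ∨ B) ∨ B ∧ ¬D ∨ B) ∨ ¬A) ∧ D   — double negation
= (¬(D ∧ (¬A ∨ B)) ∧ ¬(B ∧ ¬D) ∧ ¬B ∨ ¬A) ∧ D   — De Morgan
= ((¬D ∨ ¬(¬A ∨ B)) ∧ ¬(B ∧ ¬D) ∧ ¬B ∨ ¬A) ∧ D   — De Morgan
= ((¬D ∨ ¬¬A ∧ ¬B) ∧ ¬(B ∧ ¬D) ∧ ¬B ∨ ¬A) ∧ D   — De Morgan
= ((¬D ∨ A ∧ ¬B) ∧ ¬(B ∧ ¬D) ∧ ¬B ∨ ¬A) ∧ D   — double negation
= ((¬D ∨ A ∧ ¬B) ∧ (¬B ∨ ¬¬D) ∧ ¬B ∨ ¬A) ∧ D   — De Morgan
= ((¬D ∨ A ∧ ¬B) ∧ (¬B ∨ D) ∧ ¬B ∨ ¬A) ∧ D   — double negation
= (¬D ∨ A ∨ ¬A) ∧ (¬D ∨ ¬B ∨ ¬A) ∧ (¬B ∨ D ∨ ¬A) ∧ (¬B ∨ ¬A) ∧ D   — distribute ∨ over ∧
= (¬B ∨ ¬A) ∧ D   — simplify

(¬B ∨ ¬A) ∧ D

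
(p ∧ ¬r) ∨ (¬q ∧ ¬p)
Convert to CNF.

(p ∧ ¬r) ∨ (¬q ∧ ¬p)
= (p ∨ ¬q) ∧ (p ∨ ¬p) ∧ (¬r ∨ ¬q) ∧ (¬r ∨ ¬p)
= (p ∨ ¬q) ∧ (¬r ∨ ¬q) ∧ (¬r ∨ ¬p)

(p ∨ ¬q) ∧ (¬r ∨ ¬q) ∧ (¬r ∨ ¬p)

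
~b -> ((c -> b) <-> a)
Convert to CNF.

~b -> ((c -> b) <-> a)
≡ ~~b | ((c -> b) <-> a)   — eliminate ->
≡ ~~b | (((c -> b) -> a) & (a -> (c -> b)))   — eliminate <->
≡ ~~b | ((~(c -> b) | a) & (a -> (c -> b)))   — eliminate ->
≡ ~~b | ((~(~c | b) | a) & (a -> (c -> b)))   — eliminate ->
≡ ~~b | ((~(~c | b) | a) & (~a | (c -> b)))   — eliminate ->
≡ ~~b | ((~(~c | b) | a) & (~a | ~c | b))   — eliminate ->
≡ b | ((~(~c | b) | a) & (~a | ~c | b))   — double negation
≡ b | (((~~c & ~b) | a) & (~a | ~c | b))   — De Morgan
≡ b | (((c & ~b) | a) & (~a | ~c | b))   — double negation
≡ (b | c | a) & (b | ~b | a) & (b | ~a | ~c | b)   — distribute | over &
≡ (b | c | a) & (b | ~a | ~c)   — simplify

(b | c | a) & (b | ~a | ~c)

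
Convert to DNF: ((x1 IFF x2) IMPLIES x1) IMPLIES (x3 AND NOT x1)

(NOT x1 AND NOT x2) OR (x3 AND NOT x1)

((x1 IFF x2) IMPLIES x1) IMPLIES (x3 AND NOT x1)
≡ NOT ((x1 IFF x2) IMPLIES x1) OR (x3 AND NOT x1)   — eliminate IMPLIES
≡ NOT (NOT (x1 IFF x2) OR x1) OR (x3 AND NOT x1)   — eliminate IMPLIES
≡ NOT (NOT ((x1 IMPLIES x2) AND (x2 IMPLIES x1)) OR x1) OR (x3 AND NOT x1)   — eliminate IFF
≡ NOT (NOT ((NOT x1 OR x2) AND (x2 IMPLIES x1)) OR x1) OR (x3 AND NOT x1)   — eliminate IMPLIES
≡ NOT (NOT ((NOT x1 OR x2) AND (NOT x2 OR x1)) OR x1) OR (x3 AND NOT x1)   — eliminate IMPLIES
≡ (NOT NOT ((NOT x1 OR x2) AND (NOT x2 OR x1)) AND NOT x1) OR (x3 AND NOT x1)   — De Morgan
≡ ((NOT x1 OR x2) AND (NOT x2 OR x1) AND NOT x1) OR (x3 AND NOT x1)   — double negation
≡ (NOT x1 AND NOT x2 AND NOT x1) OR (NOT x1 AND x1 AND NOT x1) OR (x2 AND NOT x2 AND NOT x1) OR (x2 AND x1 AND NOT x1) OR (x3 AND NOT x1)   — distribute AND over OR
≡ (NOT x1 AND NOT x2) OR (x3 AND NOT x1)   — simplify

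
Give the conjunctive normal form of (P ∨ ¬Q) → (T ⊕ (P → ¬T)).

(P ∨ ¬Q) → (T ⊕ (P → ¬T))
= ¬(P ∨ ¬Q) ∨ (T ⊕ (P → ¬T))   [eliminate →]
= ¬(P ∨ ¬Q) ∨ ((T ∨ (P → ¬T)) ∧ ¬(T ∧ (P → ¬T)))   [expand ⊕]
= ¬(P ∨ ¬Q) ∨ ((T ∨ ¬P ∨ ¬T) ∧ ¬(T ∧ (P → ¬T)))   [eliminate →]
= ¬(P ∨ ¬Q) ∨ ((T ∨ ¬P ∨ ¬T) ∧ ¬(T ∧ (¬P ∨ ¬T)))   [eliminate →]
= (¬P ∧ ¬¬Q) ∨ ((T ∨ ¬P ∨ ¬T) ∧ ¬(T ∧ (¬P ∨ ¬T)))   [De Morgan]
= (¬P ∧ Q) ∨ ((T ∨ ¬P ∨ ¬T) ∧ ¬(T ∧ (¬P ∨ ¬T)))   [double negation]
= (¬P ∧ Q) ∨ ((T ∨ ¬P ∨ ¬T) ∧ (¬T ∨ ¬(¬P ∨ ¬T)))   [De Morgan]
= (¬P ∧ Q) ∨ ((T ∨ ¬P ∨ ¬T) ∧ (¬T ∨ (¬¬P ∧ ¬¬T)))   [De Morgan]
= (¬P ∧ Q) ∨ ((T ∨ ¬P ∨ ¬T) ∧ (¬T ∨ (P ∧ ¬¬T)))   [double negation]
= (¬P ∧ Q) ∨ ((T ∨ ¬P ∨ ¬T) ∧ (¬T ∨ (P ∧ T)))   [double negation]
= (¬P ∨ T ∨ ¬P ∨ ¬T) ∧ (¬P ∨ ¬T ∨ P) ∧ (¬P ∨ ¬T ∨ T) ∧ (Q ∨ T ∨ ¬P ∨ ¬T) ∧ (Q ∨ ¬T ∨ P) ∧ (Q ∨ ¬T ∨ T)   [distribute ∨ over ∧]
= Q ∨ ¬T ∨ P   [simplify]

Q ∨ ¬T ∨ P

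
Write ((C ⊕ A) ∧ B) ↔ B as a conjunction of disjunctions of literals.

((C ⊕ A) ∧ B) ↔ B
⇔ (((C ⊕ A) ∧ B) → B) ∧ (B → ((C ⊕ A) ∧ B))   [eliminate ↔]
⇔ (¬((C ⊕ A) ∧ B) ∨ B) ∧ (B → ((C ⊕ A) ∧ B))   [eliminate →]
⇔ (¬((C ∨ A) ∧ ¬(C ∧ A) ∧ B) ∨ B) ∧ (B → ((C ⊕ A) ∧ B))   [expand ⊕]
⇔ (¬((C ∨ A) ∧ ¬(C ∧ A) ∧ B) ∨ B) ∧ (¬B ∨ ((C ⊕ A) ∧ B))   [eliminate →]
⇔ (¬((C ∨ A) ∧ ¬(C ∧ A) ∧ B) ∨ B) ∧ (¬B ∨ ((C ∨ A) ∧ ¬(C ∧ A) ∧ B))   [expand ⊕]
⇔ (¬(C ∨ A) ∨ ¬¬(C ∧ A) ∨ ¬B ∨ B) ∧ (¬B ∨ ((C ∨ A) ∧ ¬(C ∧ A) ∧ B))   [De Morgan]
⇔ ((¬C ∧ ¬A) ∨ ¬¬(C ∧ A) ∨ ¬B ∨ B) ∧ (¬B ∨ ((C ∨ A) ∧ ¬(C ∧ A) ∧ B))   [De Morgan]
⇔ ((¬C ∧ ¬A) ∨ (C ∧ A) ∨ ¬B ∨ B) ∧ (¬B ∨ ((C ∨ A) ∧ ¬(C ∧ A) ∧ B))   [double negation]
⇔ ((¬C ∧ ¬A) ∨ (C ∧ A) ∨ ¬B ∨ B) ∧ (¬B ∨ ((C ∨ A) ∧ (¬C ∨ ¬A) ∧ B))   [De Morgan]
⇔ (¬C ∨ C ∨ ¬B ∨ B) ∧ (¬C ∨ A ∨ ¬B ∨ B) ∧ (¬A ∨ C ∨ ¬B ∨ B) ∧ (¬A ∨ A ∨ ¬B ∨ B) ∧ (¬B ∨ C ∨ A) ∧ (¬B ∨ ¬C ∨ ¬A) ∧ (¬B ∨ B)   [distribute ∨ over ∧]
⇔ (¬B ∨ C ∨ A) ∧ (¬B ∨ ¬C ∨ ¬A)   [simplify]

(¬B ∨ C ∨ A) ∧ (¬B ∨ ¬C ∨ ¬A)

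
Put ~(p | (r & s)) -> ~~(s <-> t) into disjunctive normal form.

~(p | (r & s)) -> ~~(s <-> t)
= ~~(p | (r & s)) | ~~(s <-> t)
= ~~(p | (r & s)) | ~~((s -> t) & (t -> s))
= ~~(p | (r & s)) | ~~((~s | t) & (t -> s))
= ~~(p | (r & s)) | ~~((~s | t) & (~t | s))
= p | (r & s) | ~~((~s | t) & (~t | s))
= p | (r & s) | ((~s | t) & (~t | s))
= p | (r & s) | (~s & ~t) | (~s & s) | (t & ~t) | (t & s)
= p | (r & s) | (~s & ~t) | (t & s)

p | (r & s) | (~s & ~t) | (t & s)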